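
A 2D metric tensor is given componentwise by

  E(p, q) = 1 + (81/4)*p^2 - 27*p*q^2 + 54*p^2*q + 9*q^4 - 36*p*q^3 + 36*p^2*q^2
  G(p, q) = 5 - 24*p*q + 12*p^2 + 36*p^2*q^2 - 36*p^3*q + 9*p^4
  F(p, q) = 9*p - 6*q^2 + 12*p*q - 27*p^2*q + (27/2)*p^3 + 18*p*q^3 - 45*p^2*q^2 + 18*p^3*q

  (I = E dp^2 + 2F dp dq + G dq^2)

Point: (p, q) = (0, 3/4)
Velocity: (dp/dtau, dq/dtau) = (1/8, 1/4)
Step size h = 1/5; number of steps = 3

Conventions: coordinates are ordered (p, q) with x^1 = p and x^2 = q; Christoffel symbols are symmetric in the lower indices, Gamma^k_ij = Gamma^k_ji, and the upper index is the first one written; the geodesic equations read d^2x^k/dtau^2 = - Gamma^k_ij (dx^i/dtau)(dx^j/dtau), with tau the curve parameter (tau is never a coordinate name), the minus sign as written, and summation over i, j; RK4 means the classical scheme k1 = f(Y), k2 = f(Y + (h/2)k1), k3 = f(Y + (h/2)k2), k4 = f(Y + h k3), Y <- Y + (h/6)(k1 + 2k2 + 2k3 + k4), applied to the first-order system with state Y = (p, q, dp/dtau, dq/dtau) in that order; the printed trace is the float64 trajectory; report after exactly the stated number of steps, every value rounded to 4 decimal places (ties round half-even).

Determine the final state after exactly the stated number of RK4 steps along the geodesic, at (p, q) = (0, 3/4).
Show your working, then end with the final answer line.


f(Y) = (dp/dtau, dq/dtau, -Gamma^p_ij Y'^i Y'^j, -Gamma^q_ij Y'^i Y'^j) with the Gammas evaluated at the stage position; h = 0.200000; intermediate values shown to 6 dp
step 0: p = 0.0000, q = 0.7500, dp/dtau = 0.1250, dq/dtau = 0.2500
step 1:
  k1: at (p, q) = (0.000000, 0.750000), (dp/dtau, dq/dtau) = (0.125000, 0.250000); Gamma_ppp = -1.935291, Gamma_ppq = 0.967646, Gamma_pqq = 0.000000, Gamma_qpp = 2.293678, Gamma_qpq = -1.146839, Gamma_qqq = 0.000000; k1 = (0.125000, 0.250000, -0.030239, 0.035839)
  k2: at (p, q) = (0.012500, 0.775000), (dp/dtau, dq/dtau) = (0.121976, 0.253584); Gamma_ppp = -2.026234, Gamma_ppq = 1.013117, Gamma_pqq = 0.016608, Gamma_qpp = 2.332233, Gamma_qpq = -1.166117, Gamma_qqq = -0.019117; k2 = (0.121976, 0.253584, -0.033595, 0.038669)
  k3: at (p, q) = (0.012198, 0.775358), (dp/dtau, dq/dtau) = (0.121640, 0.253867); Gamma_ppp = -2.026640, Gamma_ppq = 1.013960, Gamma_pqq = 0.016206, Gamma_qpp = 2.328249, Gamma_qpq = -1.164860, Gamma_qqq = -0.018618; k3 = (0.121640, 0.253867, -0.033681, 0.038693)
  k4: at (p, q) = (0.024328, 0.800773), (dp/dtau, dq/dtau) = (0.118264, 0.257739); Gamma_ppp = -2.124517, Gamma_ppq = 1.063709, Gamma_pqq = 0.033329, Gamma_qpp = 2.359252, Gamma_qpq = -1.181236, Gamma_qqq = -0.037011; k4 = (0.118264, 0.257739, -0.037346, 0.041472)
  Y <- Y + (h/6)(k1 + 2k2 + 2k3 + k4): p = 0.0243, q = 0.8008, dp/dtau = 0.1183, dq/dtau = 0.2577
step 2:
  k1: at (p, q) = (0.024350, 0.800755), (dp/dtau, dq/dtau) = (0.118262, 0.257734); Gamma_ppp = -2.124516, Gamma_ppq = 1.063666, Gamma_pqq = 0.033359, Gamma_qpp = 2.359530, Gamma_qpq = -1.181329, Gamma_qqq = -0.037049; k1 = (0.118262, 0.257734, -0.037344, 0.041475)
  k2: at (p, q) = (0.036176, 0.826528), (dp/dtau, dq/dtau) = (0.114528, 0.261882); Gamma_ppp = -2.229444, Gamma_ppq = 1.117675, Gamma_pqq = 0.051158, Gamma_qpp = 2.382586, Gamma_qpq = -1.194449, Gamma_qqq = -0.054672; k2 = (0.114528, 0.261882, -0.041310, 0.044148)
  k3: at (p, q) = (0.035803, 0.826943), (dp/dtau, dq/dtau) = (0.114131, 0.262149); Gamma_ppp = -2.229535, Gamma_ppq = 1.118541, Gamma_pqq = 0.050619, Gamma_qpp = 2.377221, Gamma_qpq = -1.192634, Gamma_qqq = -0.053972; k3 = (0.114131, 0.262149, -0.041369, 0.044109)
  k4: at (p, q) = (0.047176, 0.853185), (dp/dtau, dq/dtau) = (0.109988, 0.266556); Gamma_ppp = -2.340921, Gamma_ppq = 1.176909, Gamma_pqq = 0.068885, Gamma_qpp = 2.388549, Gamma_qpq = -1.200854, Gamma_qqq = -0.070287; k4 = (0.109988, 0.266556, -0.045585, 0.046512)
  Y <- Y + (h/6)(k1 + 2k2 + 2k3 + k4): p = 0.0472, q = 0.8532, dp/dtau = 0.1100, dq/dtau = 0.2666
step 3:
  k1: at (p, q) = (0.047202, 0.853166), (dp/dtau, dq/dtau) = (0.109986, 0.266551); Gamma_ppp = -2.340963, Gamma_ppq = 1.176879, Gamma_pqq = 0.068925, Gamma_qpp = 2.388895, Gamma_qpq = -1.200976, Gamma_qqq = -0.070336; k1 = (0.109986, 0.266551, -0.045584, 0.046517)
  k2: at (p, q) = (0.058201, 0.879822), (dp/dtau, dq/dtau) = (0.105428, 0.271203); Gamma_ppp = -2.458439, Gamma_ppq = 1.239341, Gamma_pqq = 0.087791, Gamma_qpp = 2.388053, Gamma_qpq = -1.203858, Gamma_qqq = -0.085277; k2 = (0.105428, 0.271203, -0.050003, 0.048571)
  k3: at (p, q) = (0.057745, 0.880287), (dp/dtau, dq/dtau) = (0.104986, 0.271408); Gamma_ppp = -2.457746, Gamma_ppq = 1.240027, Gamma_pqq = 0.087054, Gamma_qpp = 2.381133, Gamma_qpq = -1.201372, Gamma_qqq = -0.084340; k3 = (0.104986, 0.271408, -0.049990, 0.048432)
  k4: at (p, q) = (0.068199, 0.907448), (dp/dtau, dq/dtau) = (0.099988, 0.276238); Gamma_ppp = -2.579204, Gamma_ppq = 1.305980, Gamma_pqq = 0.106127, Gamma_qpp = 2.363998, Gamma_qpq = -1.197011, Gamma_qqq = -0.097272; k4 = (0.099988, 0.276238, -0.054456, 0.049912)
  Y <- Y + (h/6)(k1 + 2k2 + 2k3 + k4): p = 0.0682, q = 0.9074, dp/dtau = 0.1000, dq/dtau = 0.2762

Answer: p = 0.0682, q = 0.9074, dp/dtau = 0.1000, dq/dtau = 0.2762


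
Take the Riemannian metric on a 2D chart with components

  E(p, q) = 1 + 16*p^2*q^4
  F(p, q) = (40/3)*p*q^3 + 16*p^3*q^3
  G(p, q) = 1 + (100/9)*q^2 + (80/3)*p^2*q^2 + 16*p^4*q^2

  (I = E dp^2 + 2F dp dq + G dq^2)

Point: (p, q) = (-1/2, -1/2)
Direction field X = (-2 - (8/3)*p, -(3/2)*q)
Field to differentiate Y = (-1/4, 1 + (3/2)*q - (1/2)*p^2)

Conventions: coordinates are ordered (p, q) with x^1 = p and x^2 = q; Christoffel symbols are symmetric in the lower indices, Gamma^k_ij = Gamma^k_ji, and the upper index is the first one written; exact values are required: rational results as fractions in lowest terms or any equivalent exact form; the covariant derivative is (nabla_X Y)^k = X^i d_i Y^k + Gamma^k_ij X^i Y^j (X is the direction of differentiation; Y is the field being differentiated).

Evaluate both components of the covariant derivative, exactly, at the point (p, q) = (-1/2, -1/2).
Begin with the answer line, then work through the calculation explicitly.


Answer: (nabla_X Y)^p = -9/3424, (nabla_X Y)^q = 8015/10272

E = 5/4, F = 13/12, G = 205/36 at the point
E_p = -1, E_q = -2, F_p = -19/6, F_q = -13/2, G_p = -26/3, G_q = -169/9
EG - F^2 = 107/18;  g^inv = (18/107) * [[205/36, -13/12], [-13/12, 5/4]]
first-kind symbols [ij,l] = (1/2)(d_i g_jl + d_j g_il - d_l g_ij): [pp,p] = E_p/2 = -1/2, [pp,q] = F_p - E_q/2 = -13/6, [pq,p] = E_q/2 = -1, [pq,q] = G_p/2 = -13/3, [qq,p] = F_q - G_p/2 = -13/6, [qq,q] = G_q/2 = -169/18
Gamma^p_ij = (G*[ij,p] - F*[ij,q])/(EG - F^2), Gamma^q_ij = (E*[ij,q] - F*[ij,p])/(EG - F^2)
Gamma_ppp = -9/107, Gamma_ppq = -18/107, Gamma_pqq = -39/107, Gamma_qpp = -39/107, Gamma_qpq = -78/107, Gamma_qqq = -169/107
X = (-2/3, 3/4), Y = (-1/4, 1/8) at the point


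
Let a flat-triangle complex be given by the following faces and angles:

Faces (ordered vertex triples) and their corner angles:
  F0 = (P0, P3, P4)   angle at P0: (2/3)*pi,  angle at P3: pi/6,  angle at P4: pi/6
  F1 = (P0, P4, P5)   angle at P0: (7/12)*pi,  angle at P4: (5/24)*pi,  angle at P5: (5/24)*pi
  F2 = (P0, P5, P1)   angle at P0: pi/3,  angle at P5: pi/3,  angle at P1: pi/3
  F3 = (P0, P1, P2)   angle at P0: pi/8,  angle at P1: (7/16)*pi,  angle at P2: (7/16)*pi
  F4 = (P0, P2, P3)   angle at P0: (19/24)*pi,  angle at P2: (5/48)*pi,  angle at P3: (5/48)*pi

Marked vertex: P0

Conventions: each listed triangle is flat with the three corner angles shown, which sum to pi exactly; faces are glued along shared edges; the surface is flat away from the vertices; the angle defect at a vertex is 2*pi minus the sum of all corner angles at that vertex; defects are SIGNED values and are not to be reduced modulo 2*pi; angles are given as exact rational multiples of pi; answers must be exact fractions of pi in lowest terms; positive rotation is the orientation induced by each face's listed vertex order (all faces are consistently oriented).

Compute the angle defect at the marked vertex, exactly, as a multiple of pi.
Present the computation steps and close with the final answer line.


Sum of corner angles at P0: (5/2)*pi
defect = 2*pi - (5/2)*pi

Answer: defect(P0) = -pi/2


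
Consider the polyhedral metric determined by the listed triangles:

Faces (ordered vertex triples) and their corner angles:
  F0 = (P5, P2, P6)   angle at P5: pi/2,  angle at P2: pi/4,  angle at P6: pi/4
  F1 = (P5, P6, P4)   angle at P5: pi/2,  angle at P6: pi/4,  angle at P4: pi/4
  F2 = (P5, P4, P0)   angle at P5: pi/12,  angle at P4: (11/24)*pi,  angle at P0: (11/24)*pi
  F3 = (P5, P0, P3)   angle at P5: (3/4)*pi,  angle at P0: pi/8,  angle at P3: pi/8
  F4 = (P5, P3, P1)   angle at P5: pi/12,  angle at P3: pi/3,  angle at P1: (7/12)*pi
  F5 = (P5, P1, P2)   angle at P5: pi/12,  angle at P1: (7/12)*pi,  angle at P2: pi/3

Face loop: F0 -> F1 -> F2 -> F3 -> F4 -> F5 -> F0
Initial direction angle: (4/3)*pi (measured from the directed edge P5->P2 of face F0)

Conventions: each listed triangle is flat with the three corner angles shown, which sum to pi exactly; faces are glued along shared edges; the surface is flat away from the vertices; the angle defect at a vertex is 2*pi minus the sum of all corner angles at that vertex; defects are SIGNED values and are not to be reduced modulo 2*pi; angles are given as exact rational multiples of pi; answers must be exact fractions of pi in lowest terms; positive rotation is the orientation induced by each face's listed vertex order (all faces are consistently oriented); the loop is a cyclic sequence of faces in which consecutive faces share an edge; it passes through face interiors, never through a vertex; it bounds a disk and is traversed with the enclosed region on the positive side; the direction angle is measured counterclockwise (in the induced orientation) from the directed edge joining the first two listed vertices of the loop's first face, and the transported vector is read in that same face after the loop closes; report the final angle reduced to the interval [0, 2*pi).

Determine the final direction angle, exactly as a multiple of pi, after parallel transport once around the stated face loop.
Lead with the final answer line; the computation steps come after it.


Answer: final direction angle = (4/3)*pi

enclosed vertex P5: corner angles sum to 2*pi, defect = 2*pi - 2*pi = 0
the rotation equals the total enclosed defect, so the final angle is initial + defects (mod 2*pi)
final angle = (4/3)*pi + 0 = (4/3)*pi (mod 2*pi)


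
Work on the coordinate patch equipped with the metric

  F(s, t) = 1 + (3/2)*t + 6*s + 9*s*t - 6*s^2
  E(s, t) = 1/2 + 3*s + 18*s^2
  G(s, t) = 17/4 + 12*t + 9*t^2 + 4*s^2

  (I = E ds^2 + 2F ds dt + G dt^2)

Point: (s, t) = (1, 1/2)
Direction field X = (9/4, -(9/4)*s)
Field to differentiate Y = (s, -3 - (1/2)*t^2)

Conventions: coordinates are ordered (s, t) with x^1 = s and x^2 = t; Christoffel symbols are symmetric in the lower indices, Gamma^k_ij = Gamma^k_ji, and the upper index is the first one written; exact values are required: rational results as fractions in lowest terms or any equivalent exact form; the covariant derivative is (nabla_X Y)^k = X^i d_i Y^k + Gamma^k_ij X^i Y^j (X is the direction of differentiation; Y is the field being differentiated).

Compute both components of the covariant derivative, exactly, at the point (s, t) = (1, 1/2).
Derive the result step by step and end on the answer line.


E = 43/2, F = 25/4, G = 33/2 at the point
E_s = 39, E_t = 0, F_s = -3/2, F_t = 21/2, G_s = 8, G_t = 21
EG - F^2 = 5051/16;  g^inv = (16/5051) * [[33/2, -25/4], [-25/4, 43/2]]
first-kind symbols [ij,l] = (1/2)(d_i g_jl + d_j g_il - d_l g_ij): [ss,s] = E_s/2 = 39/2, [ss,t] = F_s - E_t/2 = -3/2, [st,s] = E_t/2 = 0, [st,t] = G_s/2 = 4, [tt,s] = F_t - G_s/2 = 13/2, [tt,t] = G_t/2 = 21/2
Gamma^s_ij = (G*[ij,s] - F*[ij,t])/(EG - F^2), Gamma^t_ij = (E*[ij,t] - F*[ij,s])/(EG - F^2)
Gamma_sss = 5298/5051, Gamma_sst = -400/5051, Gamma_stt = 666/5051, Gamma_tss = -2466/5051, Gamma_tst = 1376/5051, Gamma_ttt = 2962/5051
X = (9/4, -9/4), Y = (1, -25/8) at the point

Answer: (nabla_X Y)^s = 506889/80816, (nabla_X Y)^t = 131031/80816


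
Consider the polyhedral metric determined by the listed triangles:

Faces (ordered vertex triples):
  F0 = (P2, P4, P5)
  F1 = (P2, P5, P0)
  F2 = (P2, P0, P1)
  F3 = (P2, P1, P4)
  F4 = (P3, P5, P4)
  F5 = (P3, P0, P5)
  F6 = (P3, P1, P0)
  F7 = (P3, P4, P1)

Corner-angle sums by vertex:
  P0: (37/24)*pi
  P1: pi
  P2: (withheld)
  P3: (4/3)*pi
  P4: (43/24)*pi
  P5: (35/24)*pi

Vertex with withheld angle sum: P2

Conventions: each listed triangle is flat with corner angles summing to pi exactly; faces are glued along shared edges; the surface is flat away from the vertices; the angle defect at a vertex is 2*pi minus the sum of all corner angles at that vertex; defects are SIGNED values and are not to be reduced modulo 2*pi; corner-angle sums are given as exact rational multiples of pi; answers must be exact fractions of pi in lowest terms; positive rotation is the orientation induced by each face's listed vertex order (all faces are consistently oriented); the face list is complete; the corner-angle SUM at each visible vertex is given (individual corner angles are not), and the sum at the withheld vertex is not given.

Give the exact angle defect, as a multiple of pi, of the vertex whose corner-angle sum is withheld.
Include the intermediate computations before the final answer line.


V = 6, E = 12, F = 8; chi = V - E + F = 2
Gauss-Bonnet: total defect = 2*pi*chi = 4*pi; visible defects sum to (23/8)*pi

Answer: defect(P2) = (9/8)*pi


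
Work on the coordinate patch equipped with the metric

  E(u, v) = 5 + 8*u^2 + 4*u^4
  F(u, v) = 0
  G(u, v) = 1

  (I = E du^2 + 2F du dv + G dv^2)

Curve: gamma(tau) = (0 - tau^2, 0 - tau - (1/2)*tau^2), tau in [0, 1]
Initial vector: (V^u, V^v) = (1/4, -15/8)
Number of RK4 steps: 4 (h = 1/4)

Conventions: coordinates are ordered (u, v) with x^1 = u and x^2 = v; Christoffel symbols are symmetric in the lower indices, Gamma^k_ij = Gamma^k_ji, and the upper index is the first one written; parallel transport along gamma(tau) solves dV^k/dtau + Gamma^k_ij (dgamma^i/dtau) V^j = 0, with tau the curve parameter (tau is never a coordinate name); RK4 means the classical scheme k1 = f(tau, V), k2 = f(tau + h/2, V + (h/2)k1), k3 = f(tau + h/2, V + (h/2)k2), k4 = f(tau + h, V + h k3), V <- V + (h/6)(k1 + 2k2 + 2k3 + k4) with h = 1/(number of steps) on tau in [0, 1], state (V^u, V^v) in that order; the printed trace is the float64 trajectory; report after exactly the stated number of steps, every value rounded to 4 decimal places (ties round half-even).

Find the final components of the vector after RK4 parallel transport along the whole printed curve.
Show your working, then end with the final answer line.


gamma'(tau) = (-2*tau, -1 - tau); f(tau, V)^k = -Gamma^k_ij(gamma(tau)) gamma'^i(tau) V^j; h = 1/4; intermediate values shown to 6 dp
curve data and Christoffel symbols at the stage parameters:
  tau = 0.000000: gamma = (0.000000, 0.000000), gamma' = (0.000000, -1.000000); Gamma_uuu = 0.000000, Gamma_uuv = 0.000000, Gamma_uvv = 0.000000, Gamma_vuu = 0.000000, Gamma_vuv = 0.000000, Gamma_vvv = 0.000000
  tau = 0.125000: gamma = (-0.015625, -0.132812), gamma' = (-0.250000, -1.125000); Gamma_uuu = -0.024996, Gamma_uuv = 0.000000, Gamma_uvv = 0.000000, Gamma_vuu = 0.000000, Gamma_vuv = 0.000000, Gamma_vvv = 0.000000
  tau = 0.250000: gamma = (-0.062500, -0.281250), gamma' = (-0.500000, -1.250000); Gamma_uuu = -0.099766, Gamma_uuv = 0.000000, Gamma_uvv = 0.000000, Gamma_vuu = 0.000000, Gamma_vuv = 0.000000, Gamma_vvv = 0.000000
  tau = 0.375000: gamma = (-0.140625, -0.445312), gamma' = (-0.750000, -1.375000); Gamma_uuu = -0.222345, Gamma_uuv = 0.000000, Gamma_uvv = 0.000000, Gamma_vuu = 0.000000, Gamma_vuv = 0.000000, Gamma_vvv = 0.000000
  tau = 0.500000: gamma = (-0.250000, -0.625000), gamma' = (-1.000000, -1.500000); Gamma_uuu = -0.385269, Gamma_uuv = 0.000000, Gamma_uvv = 0.000000, Gamma_vuu = 0.000000, Gamma_vuv = 0.000000, Gamma_vvv = 0.000000
  tau = 0.625000: gamma = (-0.390625, -0.820312), gamma' = (-1.250000, -1.625000); Gamma_uuu = -0.570467, Gamma_uuv = 0.000000, Gamma_uvv = 0.000000, Gamma_vuu = 0.000000, Gamma_vuv = 0.000000, Gamma_vvv = 0.000000
  tau = 0.750000: gamma = (-0.562500, -1.031250), gamma' = (-1.500000, -1.750000); Gamma_uuu = -0.746855, Gamma_uuv = 0.000000, Gamma_uvv = 0.000000, Gamma_vuu = 0.000000, Gamma_vuv = 0.000000, Gamma_vvv = 0.000000
  tau = 0.875000: gamma = (-0.765625, -1.257812), gamma' = (-1.750000, -1.875000); Gamma_uuu = -0.878115, Gamma_uuv = 0.000000, Gamma_uvv = 0.000000, Gamma_vuu = 0.000000, Gamma_vuv = 0.000000, Gamma_vvv = 0.000000
  tau = 1.000000: gamma = (-1.000000, -1.500000), gamma' = (-2.000000, -2.000000); Gamma_uuu = -0.941176, Gamma_uuv = 0.000000, Gamma_uvv = 0.000000, Gamma_vuu = 0.000000, Gamma_vuv = 0.000000, Gamma_vvv = 0.000000
step 0: V^u = 0.2500, V^v = -1.8750
step 1: k1 = (0.000000, 0.000000), k2 = (-0.001562, 0.000000), k3 = (-0.001561, 0.000000), k4 = (-0.012451, 0.000000); V <- V + (h/6)(k1 + 2k2 + 2k3 + k4): V^u = 0.2492, V^v = -1.8750
step 2: k1 = (-0.012432, 0.000000), k2 = (-0.041301, 0.000000), k3 = (-0.040699, 0.000000), k4 = (-0.092097, 0.000000); V <- V + (h/6)(k1 + 2k2 + 2k3 + k4): V^u = 0.2380, V^v = -1.8750
step 3: k1 = (-0.091706, 0.000000), k2 = (-0.161563, 0.000000), k3 = (-0.155336, 0.000000), k4 = (-0.223158, 0.000000); V <- V + (h/6)(k1 + 2k2 + 2k3 + k4): V^u = 0.1985, V^v = -1.8750
step 4: k1 = (-0.222381, 0.000000), k2 = (-0.262326, 0.000000), k3 = (-0.254653, 0.000000), k4 = (-0.253819, 0.000000); V <- V + (h/6)(k1 + 2k2 + 2k3 + k4): V^u = 0.1356, V^v = -1.8750

Answer: V^u = 0.1356, V^v = -1.8750


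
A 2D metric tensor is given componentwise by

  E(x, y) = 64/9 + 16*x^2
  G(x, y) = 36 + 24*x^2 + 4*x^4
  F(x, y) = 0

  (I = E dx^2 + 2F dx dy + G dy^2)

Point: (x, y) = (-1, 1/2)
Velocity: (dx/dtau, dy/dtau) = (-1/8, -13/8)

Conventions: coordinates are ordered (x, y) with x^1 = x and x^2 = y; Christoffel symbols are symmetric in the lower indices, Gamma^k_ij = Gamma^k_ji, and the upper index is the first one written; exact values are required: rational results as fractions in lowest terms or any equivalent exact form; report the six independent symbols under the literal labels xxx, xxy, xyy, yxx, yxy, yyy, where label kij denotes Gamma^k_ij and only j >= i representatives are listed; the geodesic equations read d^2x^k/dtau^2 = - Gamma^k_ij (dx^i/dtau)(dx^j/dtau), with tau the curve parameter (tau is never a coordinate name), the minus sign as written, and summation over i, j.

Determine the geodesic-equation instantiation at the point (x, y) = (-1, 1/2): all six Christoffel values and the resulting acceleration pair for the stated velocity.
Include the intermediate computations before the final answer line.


E = 208/9, F = 0, G = 64 at the point
E_x = -32, E_y = 0, F_x = 0, F_y = 0, G_x = -64, G_y = 0
EG - F^2 = 13312/9;  g^inv = (9/13312) * [[64, 0], [0, 208/9]]
first-kind symbols [ij,l] = (1/2)(d_i g_jl + d_j g_il - d_l g_ij): [xx,x] = E_x/2 = -16, [xx,y] = F_x - E_y/2 = 0, [xy,x] = E_y/2 = 0, [xy,y] = G_x/2 = -32, [yy,x] = F_y - G_x/2 = 32, [yy,y] = G_y/2 = 0
Gamma^x_ij = (G*[ij,x] - F*[ij,y])/(EG - F^2), Gamma^y_ij = (E*[ij,y] - F*[ij,x])/(EG - F^2)
Gamma_xxx = -9/13, Gamma_xxy = 0, Gamma_xyy = 18/13, Gamma_yxx = 0, Gamma_yxy = -1/2, Gamma_yyy = 0
d^2x/dtau^2 = -(Gamma_xxx*(-1/8)^2 + 2*Gamma_xxy*(-1/8)*(-13/8) + Gamma_xyy*(-13/8)^2) = -3033/832
d^2y/dtau^2 = -(Gamma_yxx*(-1/8)^2 + 2*Gamma_yxy*(-1/8)*(-13/8) + Gamma_yyy*(-13/8)^2) = 13/64

Answer: Gamma_xxx = -9/13, Gamma_xxy = 0, Gamma_xyy = 18/13, Gamma_yxx = 0, Gamma_yxy = -1/2, Gamma_yyy = 0; accelerations (d^2x/dtau^2, d^2y/dtau^2) = (-3033/832, 13/64)


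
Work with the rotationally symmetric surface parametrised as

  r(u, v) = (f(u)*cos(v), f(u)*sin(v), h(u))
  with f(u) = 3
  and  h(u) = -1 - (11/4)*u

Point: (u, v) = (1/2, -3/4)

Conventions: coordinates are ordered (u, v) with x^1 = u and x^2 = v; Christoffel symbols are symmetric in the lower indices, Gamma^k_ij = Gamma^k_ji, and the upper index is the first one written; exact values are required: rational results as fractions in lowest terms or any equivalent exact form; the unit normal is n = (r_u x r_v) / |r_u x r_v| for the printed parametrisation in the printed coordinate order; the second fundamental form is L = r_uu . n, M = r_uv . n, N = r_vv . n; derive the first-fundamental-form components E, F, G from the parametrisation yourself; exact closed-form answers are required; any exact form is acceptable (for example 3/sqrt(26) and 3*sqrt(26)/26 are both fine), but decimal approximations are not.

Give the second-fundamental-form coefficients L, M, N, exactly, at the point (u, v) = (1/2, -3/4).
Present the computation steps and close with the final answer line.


f = 3, f' = 0, f'' = 0, h' = -11/4, h'' = 0
E = 121/16, F = 0, G = 9; answer radicand W^2 = 121/16
unnormalised second-form numerators: l = 0, m = 0, n = -33/4; L = l/sqrt(121/16), and similarly M = m/sqrt(W^2), N = n/sqrt(W^2)

Answer: L = 0, M = 0, N = -3


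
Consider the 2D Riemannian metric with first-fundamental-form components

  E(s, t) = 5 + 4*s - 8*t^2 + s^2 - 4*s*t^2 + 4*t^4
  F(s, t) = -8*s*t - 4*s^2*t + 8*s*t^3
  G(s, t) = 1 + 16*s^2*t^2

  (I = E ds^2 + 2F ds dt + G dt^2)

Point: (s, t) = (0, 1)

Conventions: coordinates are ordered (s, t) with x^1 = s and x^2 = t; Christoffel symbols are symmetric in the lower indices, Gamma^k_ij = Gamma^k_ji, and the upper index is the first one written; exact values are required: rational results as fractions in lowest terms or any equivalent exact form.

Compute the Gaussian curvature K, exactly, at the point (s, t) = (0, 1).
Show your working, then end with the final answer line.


E = 1, F = 0, G = 1, EG - F^2 = 1 at the point
E_s = 0, E_t = 0, F_s = 0, F_t = 0, G_s = 0, G_t = 0
E_tt = 32, F_st = 16, G_ss = 32
Compute both Brioschi determinants and normalise by (EG - F^2)^2.
M1 = [[-E_tt/2 + F_st - G_ss/2, E_s/2, F_s - E_t/2], [F_t - G_s/2, E, F], [G_t/2, F, G]] = [[-16, 0, 0], [0, 1, 0], [0, 0, 1]]; det M1 = -16
M2 = [[0, E_t/2, G_s/2], [E_t/2, E, F], [G_s/2, F, G]] = [[0, 0, 0], [0, 1, 0], [0, 0, 1]]; det M2 = 0
det M1 - det M2 = -16; K = -16 / (1)^2 = -16

Answer: K = -16


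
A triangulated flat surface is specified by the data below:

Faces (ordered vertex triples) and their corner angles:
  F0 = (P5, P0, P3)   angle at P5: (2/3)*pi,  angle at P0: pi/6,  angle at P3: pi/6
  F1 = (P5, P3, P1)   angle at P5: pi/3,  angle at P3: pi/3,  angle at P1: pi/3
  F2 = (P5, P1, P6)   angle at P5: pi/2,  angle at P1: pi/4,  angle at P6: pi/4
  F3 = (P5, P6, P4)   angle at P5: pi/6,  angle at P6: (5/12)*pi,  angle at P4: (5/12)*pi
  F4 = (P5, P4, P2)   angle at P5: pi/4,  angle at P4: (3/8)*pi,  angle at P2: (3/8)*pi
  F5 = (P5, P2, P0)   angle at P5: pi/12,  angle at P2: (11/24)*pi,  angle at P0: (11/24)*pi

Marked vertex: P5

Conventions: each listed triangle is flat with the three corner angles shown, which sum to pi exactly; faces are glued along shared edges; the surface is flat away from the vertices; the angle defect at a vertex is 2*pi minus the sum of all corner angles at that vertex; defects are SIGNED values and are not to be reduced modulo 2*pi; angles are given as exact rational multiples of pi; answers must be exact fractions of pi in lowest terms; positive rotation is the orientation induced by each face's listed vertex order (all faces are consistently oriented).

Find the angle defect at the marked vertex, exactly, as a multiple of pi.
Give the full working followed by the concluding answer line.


Sum of corner angles at P5: 2*pi
defect = 2*pi - 2*pi

Answer: defect(P5) = 0


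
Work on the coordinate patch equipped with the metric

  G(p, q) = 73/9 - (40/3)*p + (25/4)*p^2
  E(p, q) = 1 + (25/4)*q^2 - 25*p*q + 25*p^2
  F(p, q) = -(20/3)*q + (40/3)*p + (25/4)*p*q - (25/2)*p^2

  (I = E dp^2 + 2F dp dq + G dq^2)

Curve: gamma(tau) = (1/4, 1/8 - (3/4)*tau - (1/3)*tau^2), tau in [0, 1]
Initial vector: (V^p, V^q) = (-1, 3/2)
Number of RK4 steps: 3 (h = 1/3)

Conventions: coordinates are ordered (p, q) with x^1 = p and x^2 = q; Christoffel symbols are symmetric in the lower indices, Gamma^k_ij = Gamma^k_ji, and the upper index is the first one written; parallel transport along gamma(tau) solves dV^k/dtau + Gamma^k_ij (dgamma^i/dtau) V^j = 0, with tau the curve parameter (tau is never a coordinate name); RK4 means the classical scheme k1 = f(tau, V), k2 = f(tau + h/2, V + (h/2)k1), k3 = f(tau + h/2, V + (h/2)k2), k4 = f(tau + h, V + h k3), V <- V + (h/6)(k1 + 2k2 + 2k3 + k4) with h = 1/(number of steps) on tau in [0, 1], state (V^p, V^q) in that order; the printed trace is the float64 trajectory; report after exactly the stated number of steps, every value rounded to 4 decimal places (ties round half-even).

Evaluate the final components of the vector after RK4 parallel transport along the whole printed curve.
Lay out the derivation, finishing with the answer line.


gamma'(tau) = (0, -3/4 - (2/3)*tau); f(tau, V)^k = -Gamma^k_ij(gamma(tau)) gamma'^i(tau) V^j; h = 1/3; intermediate values shown to 6 dp
curve data and Christoffel symbols at the stage parameters:
  tau = 0.000000: gamma = (0.250000, 0.125000), gamma' = (0.000000, -0.750000); Gamma_ppp = 0.775138, Gamma_ppq = -0.387569, Gamma_pqq = 0.000000, Gamma_qpp = 1.688079, Gamma_qpq = -0.844039, Gamma_qqq = 0.000000
  tau = 0.166667: gamma = (0.250000, -0.009259), gamma' = (0.000000, -0.861111); Gamma_ppp = 0.937612, Gamma_ppq = -0.468806, Gamma_pqq = 0.000000, Gamma_qpp = 1.503589, Gamma_qpq = -0.751795, Gamma_qqq = 0.000000
  tau = 0.333333: gamma = (0.250000, -0.162037), gamma' = (0.000000, -0.972222); Gamma_ppp = 1.046502, Gamma_ppq = -0.523251, Gamma_pqq = 0.000000, Gamma_qpp = 1.290930, Gamma_qpq = -0.645465, Gamma_qqq = 0.000000
  tau = 0.500000: gamma = (0.250000, -0.333333), gamma' = (0.000000, -1.083333); Gamma_ppp = 1.095490, Gamma_ppq = -0.547745, Gamma_pqq = 0.000000, Gamma_qpp = 1.073580, Gamma_qpq = -0.536790, Gamma_qqq = 0.000000
  tau = 0.666667: gamma = (0.250000, -0.523148), gamma' = (0.000000, -1.194444); Gamma_ppp = 1.092071, Gamma_ppq = -0.546035, Gamma_pqq = 0.000000, Gamma_qpp = 0.871680, Gamma_qpq = -0.435840, Gamma_qqq = 0.000000
  tau = 0.833333: gamma = (0.250000, -0.731481), gamma' = (0.000000, -1.305556); Gamma_ppp = 1.050980, Gamma_ppq = -0.525490, Gamma_pqq = 0.000000, Gamma_qpp = 0.696966, Gamma_qpq = -0.348483, Gamma_qqq = 0.000000
  tau = 1.000000: gamma = (0.250000, -0.958333), gamma' = (0.000000, -1.416667); Gamma_ppp = 0.987469, Gamma_ppq = -0.493734, Gamma_pqq = 0.000000, Gamma_qpp = 0.552982, Gamma_qpq = -0.276491, Gamma_qqq = 0.000000
step 0: V^p = -1.0000, V^q = 1.5000
step 1: k1 = (0.290677, 0.633029), k2 = (0.384137, 0.616016), k3 = (0.377849, 0.605932), k4 = (0.444644, 0.548498); V <- V + (h/6)(k1 + 2k2 + 2k3 + k4): V^p = -0.8745, V^q = 1.7014
step 2: k1 = (0.444864, 0.548770), k2 = (0.474914, 0.465416), k3 = (0.471942, 0.462503), k4 = (0.467744, 0.373349); V <- V + (h/6)(k1 + 2k2 + 2k3 + k4): V^p = -0.7186, V^q = 1.8557
step 3: k1 = (0.468662, 0.374082), k2 = (0.439396, 0.291389), k3 = (0.442743, 0.293608), k4 = (0.399387, 0.223657); V <- V + (h/6)(k1 + 2k2 + 2k3 + k4): V^p = -0.5723, V^q = 1.9540

Answer: V^p = -0.5723, V^q = 1.9540


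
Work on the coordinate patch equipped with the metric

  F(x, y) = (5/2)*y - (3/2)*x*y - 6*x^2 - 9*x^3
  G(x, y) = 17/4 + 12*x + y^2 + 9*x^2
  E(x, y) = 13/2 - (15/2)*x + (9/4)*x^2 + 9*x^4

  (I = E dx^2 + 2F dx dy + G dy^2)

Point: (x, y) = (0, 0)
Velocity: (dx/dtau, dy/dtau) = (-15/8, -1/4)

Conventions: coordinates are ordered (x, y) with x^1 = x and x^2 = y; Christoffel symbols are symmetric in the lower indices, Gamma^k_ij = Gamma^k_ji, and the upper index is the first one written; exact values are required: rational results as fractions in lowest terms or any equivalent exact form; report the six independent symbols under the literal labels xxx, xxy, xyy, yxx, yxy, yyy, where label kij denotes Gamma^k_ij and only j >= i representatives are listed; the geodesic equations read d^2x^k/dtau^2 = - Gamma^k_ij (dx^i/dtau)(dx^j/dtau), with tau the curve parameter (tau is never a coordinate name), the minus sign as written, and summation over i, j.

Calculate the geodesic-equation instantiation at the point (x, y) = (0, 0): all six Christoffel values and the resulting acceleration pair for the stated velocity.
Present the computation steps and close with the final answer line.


E = 13/2, F = 0, G = 17/4 at the point
E_x = -15/2, E_y = 0, F_x = 0, F_y = 5/2, G_x = 12, G_y = 0
EG - F^2 = 221/8;  g^inv = (8/221) * [[17/4, 0], [0, 13/2]]
first-kind symbols [ij,l] = (1/2)(d_i g_jl + d_j g_il - d_l g_ij): [xx,x] = E_x/2 = -15/4, [xx,y] = F_x - E_y/2 = 0, [xy,x] = E_y/2 = 0, [xy,y] = G_x/2 = 6, [yy,x] = F_y - G_x/2 = -7/2, [yy,y] = G_y/2 = 0
Gamma^x_ij = (G*[ij,x] - F*[ij,y])/(EG - F^2), Gamma^y_ij = (E*[ij,y] - F*[ij,x])/(EG - F^2)
Gamma_xxx = -15/26, Gamma_xxy = 0, Gamma_xyy = -7/13, Gamma_yxx = 0, Gamma_yxy = 24/17, Gamma_yyy = 0
d^2x/dtau^2 = -(Gamma_xxx*(-15/8)^2 + 2*Gamma_xxy*(-15/8)*(-1/4) + Gamma_xyy*(-1/4)^2) = 3431/1664
d^2y/dtau^2 = -(Gamma_yxx*(-15/8)^2 + 2*Gamma_yxy*(-15/8)*(-1/4) + Gamma_yyy*(-1/4)^2) = -45/34

Answer: Gamma_xxx = -15/26, Gamma_xxy = 0, Gamma_xyy = -7/13, Gamma_yxx = 0, Gamma_yxy = 24/17, Gamma_yyy = 0; accelerations (d^2x/dtau^2, d^2y/dtau^2) = (3431/1664, -45/34)


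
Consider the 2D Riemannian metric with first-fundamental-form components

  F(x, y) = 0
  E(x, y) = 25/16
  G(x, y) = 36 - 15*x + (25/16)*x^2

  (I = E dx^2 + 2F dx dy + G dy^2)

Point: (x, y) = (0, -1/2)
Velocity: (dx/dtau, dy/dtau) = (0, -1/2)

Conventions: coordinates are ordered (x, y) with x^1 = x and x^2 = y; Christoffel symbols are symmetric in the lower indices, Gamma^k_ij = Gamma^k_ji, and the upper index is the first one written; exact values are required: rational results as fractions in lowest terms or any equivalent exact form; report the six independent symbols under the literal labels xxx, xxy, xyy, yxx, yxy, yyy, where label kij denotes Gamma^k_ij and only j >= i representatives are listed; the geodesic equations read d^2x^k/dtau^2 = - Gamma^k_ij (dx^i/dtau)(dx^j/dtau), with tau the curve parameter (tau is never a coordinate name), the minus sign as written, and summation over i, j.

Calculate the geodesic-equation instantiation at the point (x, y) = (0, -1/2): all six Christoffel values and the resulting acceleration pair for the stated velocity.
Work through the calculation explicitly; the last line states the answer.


E = 25/16, F = 0, G = 36 at the point
E_x = 0, E_y = 0, F_x = 0, F_y = 0, G_x = -15, G_y = 0
EG - F^2 = 225/4;  g^inv = (4/225) * [[36, 0], [0, 25/16]]
first-kind symbols [ij,l] = (1/2)(d_i g_jl + d_j g_il - d_l g_ij): [xx,x] = E_x/2 = 0, [xx,y] = F_x - E_y/2 = 0, [xy,x] = E_y/2 = 0, [xy,y] = G_x/2 = -15/2, [yy,x] = F_y - G_x/2 = 15/2, [yy,y] = G_y/2 = 0
Gamma^x_ij = (G*[ij,x] - F*[ij,y])/(EG - F^2), Gamma^y_ij = (E*[ij,y] - F*[ij,x])/(EG - F^2)
Gamma_xxx = 0, Gamma_xxy = 0, Gamma_xyy = 24/5, Gamma_yxx = 0, Gamma_yxy = -5/24, Gamma_yyy = 0
d^2x/dtau^2 = -(Gamma_xxx*(0)^2 + 2*Gamma_xxy*(0)*(-1/2) + Gamma_xyy*(-1/2)^2) = -6/5
d^2y/dtau^2 = -(Gamma_yxx*(0)^2 + 2*Gamma_yxy*(0)*(-1/2) + Gamma_yyy*(-1/2)^2) = 0

Answer: Gamma_xxx = 0, Gamma_xxy = 0, Gamma_xyy = 24/5, Gamma_yxx = 0, Gamma_yxy = -5/24, Gamma_yyy = 0; accelerations (d^2x/dtau^2, d^2y/dtau^2) = (-6/5, 0)


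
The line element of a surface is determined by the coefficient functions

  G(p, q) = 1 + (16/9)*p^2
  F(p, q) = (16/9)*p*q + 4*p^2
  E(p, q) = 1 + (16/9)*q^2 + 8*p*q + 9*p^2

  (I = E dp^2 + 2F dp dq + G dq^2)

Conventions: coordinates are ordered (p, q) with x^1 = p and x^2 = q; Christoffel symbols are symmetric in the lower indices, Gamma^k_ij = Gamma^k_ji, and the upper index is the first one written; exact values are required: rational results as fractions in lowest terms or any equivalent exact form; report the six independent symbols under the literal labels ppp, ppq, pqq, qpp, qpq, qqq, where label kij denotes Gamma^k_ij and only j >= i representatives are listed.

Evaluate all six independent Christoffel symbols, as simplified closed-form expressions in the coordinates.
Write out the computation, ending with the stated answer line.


E = 1 + (16/9)*q^2 + 8*p*q + 9*p^2; F = (16/9)*p*q + 4*p^2; G = 1 + (16/9)*p^2
Gamma^k_ij = (1/2) g^{kl} (d_i g_jl + d_j g_il - d_l g_ij), with g^inv = (1/(EG-F^2)) [[G, -F], [-F, E]]
first partials: E_p = 8*q + 18*p, E_q = (32/9)*q + 8*p, F_p = (16/9)*q + 8*p, F_q = (16/9)*p, G_p = (32/9)*p, G_q = 0
D = EG - F^2 = 1 + (16/9)*q^2 + 8*p*q + (97/9)*p^2
expanded: Gamma^p_pp = (G E_p - 2F F_p + F E_q)/(2D), Gamma^p_pq = (G E_q - F G_p)/(2D), Gamma^p_qq = (2G F_q - G G_p - F G_q)/(2D), Gamma^q_pp = (2E F_p - E E_q - F E_p)/(2D), Gamma^q_pq = (E G_p - F E_q)/(2D), Gamma^q_qq = (E G_q - 2F F_q + F G_p)/(2D); substitute and cancel common factors

Answer: Gamma_ppp = (81*p + 36*q)/(97*p^2 + 72*p*q + 16*q^2 + 9), Gamma_ppq = (36*p + 16*q)/(97*p^2 + 72*p*q + 16*q^2 + 9), Gamma_pqq = 0, Gamma_qpp = 36*p/(97*p^2 + 72*p*q + 16*q^2 + 9), Gamma_qpq = 16*p/(97*p^2 + 72*p*q + 16*q^2 + 9), Gamma_qqq = 0


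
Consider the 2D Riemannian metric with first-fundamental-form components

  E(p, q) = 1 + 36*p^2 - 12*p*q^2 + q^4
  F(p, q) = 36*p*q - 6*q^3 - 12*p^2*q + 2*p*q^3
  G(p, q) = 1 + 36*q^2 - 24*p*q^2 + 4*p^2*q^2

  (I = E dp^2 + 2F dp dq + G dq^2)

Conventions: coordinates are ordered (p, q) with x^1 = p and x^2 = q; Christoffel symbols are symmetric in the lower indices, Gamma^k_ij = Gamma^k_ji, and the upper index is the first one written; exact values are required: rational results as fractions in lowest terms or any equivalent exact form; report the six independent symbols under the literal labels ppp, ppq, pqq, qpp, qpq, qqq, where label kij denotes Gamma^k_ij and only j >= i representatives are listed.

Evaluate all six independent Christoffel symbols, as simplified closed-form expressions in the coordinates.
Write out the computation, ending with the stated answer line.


E = 1 + 36*p^2 - 12*p*q^2 + q^4; F = 36*p*q - 6*q^3 - 12*p^2*q + 2*p*q^3; G = 1 + 36*q^2 - 24*p*q^2 + 4*p^2*q^2
Gamma^k_ij = (1/2) g^{kl} (d_i g_jl + d_j g_il - d_l g_ij), with g^inv = (1/(EG-F^2)) [[G, -F], [-F, E]]
first partials: E_p = 72*p - 12*q^2, E_q = -24*p*q + 4*q^3, F_p = 36*q - 24*p*q + 2*q^3, F_q = 36*p - 18*q^2 - 12*p^2 + 6*p*q^2, G_p = -24*q^2 + 8*p*q^2, G_q = 72*q - 48*p*q + 8*p^2*q
D = EG - F^2 = 1 + 36*q^2 + 36*p^2 - 36*p*q^2 + q^4 + 4*p^2*q^2
expanded: Gamma^p_pp = (G E_p - 2F F_p + F E_q)/(2D), Gamma^p_pq = (G E_q - F G_p)/(2D), Gamma^p_qq = (2G F_q - G G_p - F G_q)/(2D), Gamma^q_pp = (2E F_p - E E_q - F E_p)/(2D), Gamma^q_pq = (E G_p - F E_q)/(2D), Gamma^q_qq = (E G_q - 2F F_q + F G_p)/(2D); substitute and cancel common factors

Answer: Gamma_ppp = (36*p - 6*q^2)/(4*p^2*q^2 + 36*p^2 - 36*p*q^2 + q^4 + 36*q^2 + 1), Gamma_ppq = (-12*p*q + 2*q^3)/(4*p^2*q^2 + 36*p^2 - 36*p*q^2 + q^4 + 36*q^2 + 1), Gamma_pqq = (-12*p^2 + 2*p*q^2 + 36*p - 6*q^2)/(4*p^2*q^2 + 36*p^2 - 36*p*q^2 + q^4 + 36*q^2 + 1), Gamma_qpp = (-12*p*q + 36*q)/(4*p^2*q^2 + 36*p^2 - 36*p*q^2 + q^4 + 36*q^2 + 1), Gamma_qpq = (4*p*q^2 - 12*q^2)/(4*p^2*q^2 + 36*p^2 - 36*p*q^2 + q^4 + 36*q^2 + 1), Gamma_qqq = (4*p^2*q - 24*p*q + 36*q)/(4*p^2*q^2 + 36*p^2 - 36*p*q^2 + q^4 + 36*q^2 + 1)


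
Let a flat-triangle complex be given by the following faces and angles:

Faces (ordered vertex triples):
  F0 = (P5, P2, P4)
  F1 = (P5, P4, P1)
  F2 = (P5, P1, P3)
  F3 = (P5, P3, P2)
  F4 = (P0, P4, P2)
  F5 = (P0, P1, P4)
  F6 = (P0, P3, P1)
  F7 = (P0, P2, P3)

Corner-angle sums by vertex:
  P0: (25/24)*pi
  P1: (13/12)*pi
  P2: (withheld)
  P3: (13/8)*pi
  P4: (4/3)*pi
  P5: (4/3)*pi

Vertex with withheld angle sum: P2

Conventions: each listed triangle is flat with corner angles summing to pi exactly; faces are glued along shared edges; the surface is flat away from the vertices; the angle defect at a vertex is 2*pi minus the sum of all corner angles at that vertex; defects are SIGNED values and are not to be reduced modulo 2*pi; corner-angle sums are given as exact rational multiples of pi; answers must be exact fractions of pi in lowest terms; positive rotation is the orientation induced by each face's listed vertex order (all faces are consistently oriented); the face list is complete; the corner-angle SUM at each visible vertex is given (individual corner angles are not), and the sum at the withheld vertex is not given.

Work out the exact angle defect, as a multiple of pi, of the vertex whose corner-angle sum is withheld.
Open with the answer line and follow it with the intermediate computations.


Answer: defect(P2) = (5/12)*pi

V = 6, E = 12, F = 8; chi = V - E + F = 2
Gauss-Bonnet: total defect = 2*pi*chi = 4*pi; visible defects sum to (43/12)*pi


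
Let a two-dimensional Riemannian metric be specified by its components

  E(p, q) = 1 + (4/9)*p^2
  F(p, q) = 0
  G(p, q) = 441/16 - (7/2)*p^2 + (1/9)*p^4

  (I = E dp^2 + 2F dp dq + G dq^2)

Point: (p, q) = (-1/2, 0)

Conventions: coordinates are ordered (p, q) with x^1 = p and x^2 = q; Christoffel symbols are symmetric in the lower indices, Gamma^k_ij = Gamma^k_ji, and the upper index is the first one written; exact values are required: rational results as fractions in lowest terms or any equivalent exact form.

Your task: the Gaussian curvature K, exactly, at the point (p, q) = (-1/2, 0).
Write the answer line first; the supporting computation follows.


Answer: K = 81/775

E = 10/9, F = 0, G = 961/36, EG - F^2 = 4805/162 at the point
E_p = -4/9, E_q = 0, F_p = 0, F_q = 0, G_p = 31/9, G_q = 0
E_qq = 0, F_pq = 0, G_pp = -20/3
K follows from Brioschi's formula, (det M1 - det M2)/(EG - F^2)^2.
M1 = [[-E_qq/2 + F_pq - G_pp/2, E_p/2, F_p - E_q/2], [F_q - G_p/2, E, F], [G_q/2, F, G]] = [[10/3, -2/9, 0], [-31/18, 10/9, 0], [0, 0, 961/36]]; det M1 = 258509/2916
M2 = [[0, E_q/2, G_p/2], [E_q/2, E, F], [G_p/2, F, G]] = [[0, 0, 31/18], [0, 10/9, 0], [31/18, 0, 961/36]]; det M2 = -4805/1458
det M1 - det M2 = 29791/324; K = 29791/324 / (4805/162)^2 = 81/775


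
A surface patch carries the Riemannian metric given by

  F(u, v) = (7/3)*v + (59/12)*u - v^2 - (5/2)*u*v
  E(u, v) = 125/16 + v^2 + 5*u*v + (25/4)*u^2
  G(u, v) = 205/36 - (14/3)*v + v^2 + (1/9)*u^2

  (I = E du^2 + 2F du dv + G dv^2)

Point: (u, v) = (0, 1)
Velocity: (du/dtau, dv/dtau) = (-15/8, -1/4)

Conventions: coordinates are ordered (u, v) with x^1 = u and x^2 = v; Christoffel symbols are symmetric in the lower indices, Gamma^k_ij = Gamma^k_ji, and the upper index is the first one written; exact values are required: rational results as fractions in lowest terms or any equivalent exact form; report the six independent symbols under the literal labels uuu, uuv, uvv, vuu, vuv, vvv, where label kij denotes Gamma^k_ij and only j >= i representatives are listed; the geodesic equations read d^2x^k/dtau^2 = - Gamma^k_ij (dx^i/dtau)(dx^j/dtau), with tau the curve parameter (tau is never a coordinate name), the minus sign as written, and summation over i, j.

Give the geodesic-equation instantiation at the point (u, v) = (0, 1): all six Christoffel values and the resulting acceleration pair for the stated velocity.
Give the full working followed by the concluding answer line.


E = 141/16, F = 4/3, G = 73/36 at the point
E_u = 5, E_v = 2, F_u = 29/12, F_v = 1/3, G_u = 0, G_v = -8/3
EG - F^2 = 9269/576;  g^inv = (576/9269) * [[73/36, -4/3], [-4/3, 141/16]]
first-kind symbols [ij,l] = (1/2)(d_i g_jl + d_j g_il - d_l g_ij): [uu,u] = E_u/2 = 5/2, [uu,v] = F_u - E_v/2 = 17/12, [uv,u] = E_v/2 = 1, [uv,v] = G_u/2 = 0, [vv,u] = F_v - G_u/2 = 1/3, [vv,v] = G_v/2 = -4/3
Gamma^u_ij = (G*[ij,u] - F*[ij,v])/(EG - F^2), Gamma^v_ij = (E*[ij,v] - F*[ij,u])/(EG - F^2)
Gamma_uuu = 1832/9269, Gamma_uuv = 1168/9269, Gamma_uvv = 4240/27807, Gamma_vuu = 5271/9269, Gamma_vuv = -768/9269, Gamma_vvv = -7024/9269
d^2u/dtau^2 = -(Gamma_uuu*(-15/8)^2 + 2*Gamma_uuv*(-15/8)*(-1/4) + Gamma_uvv*(-1/4)^2) = -14075/17112
d^2v/dtau^2 = -(Gamma_vuu*(-15/8)^2 + 2*Gamma_vuv*(-15/8)*(-1/4) + Gamma_vvv*(-1/4)^2) = -85523/45632

Answer: Gamma_uuu = 1832/9269, Gamma_uuv = 1168/9269, Gamma_uvv = 4240/27807, Gamma_vuu = 5271/9269, Gamma_vuv = -768/9269, Gamma_vvv = -7024/9269; accelerations (d^2u/dtau^2, d^2v/dtau^2) = (-14075/17112, -85523/45632)


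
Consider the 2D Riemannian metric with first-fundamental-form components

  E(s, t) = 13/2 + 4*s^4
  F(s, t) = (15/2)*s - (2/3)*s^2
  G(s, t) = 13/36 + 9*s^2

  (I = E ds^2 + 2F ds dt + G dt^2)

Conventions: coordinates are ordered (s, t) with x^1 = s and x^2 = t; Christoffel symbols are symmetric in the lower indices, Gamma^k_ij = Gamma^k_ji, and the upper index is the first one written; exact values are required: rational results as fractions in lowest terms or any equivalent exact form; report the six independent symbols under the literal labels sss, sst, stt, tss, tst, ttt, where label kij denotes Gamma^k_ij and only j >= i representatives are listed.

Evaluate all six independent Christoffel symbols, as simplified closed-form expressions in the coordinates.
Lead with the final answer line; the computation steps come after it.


Answer: Gamma_sss = (5184*s^5 + 144*s^3 + 1080*s^2 - 4050*s)/(2592*s^6 + 72*s^4 + 720*s^3 + 162*s^2 + 169), Gamma_sst = (432*s^3 - 4860*s^2)/(2592*s^6 + 72*s^4 + 720*s^3 + 162*s^2 + 169), Gamma_stt = (-5832*s^3 - 234*s)/(2592*s^6 + 72*s^4 + 720*s^3 + 162*s^2 + 169), Gamma_tss = (-2160*s^4 - 624*s + 3510)/(2592*s^6 + 72*s^4 + 720*s^3 + 162*s^2 + 169), Gamma_tst = (2592*s^5 + 4212*s)/(2592*s^6 + 72*s^4 + 720*s^3 + 162*s^2 + 169), Gamma_ttt = (-432*s^3 + 4860*s^2)/(2592*s^6 + 72*s^4 + 720*s^3 + 162*s^2 + 169)

E = 13/2 + 4*s^4; F = (15/2)*s - (2/3)*s^2; G = 13/36 + 9*s^2
Gamma^k_ij = (1/2) g^{kl} (d_i g_jl + d_j g_il - d_l g_ij), with g^inv = (1/(EG-F^2)) [[G, -F], [-F, E]]
first partials: E_s = 16*s^3, E_t = 0, F_s = 15/2 - (4/3)*s, F_t = 0, G_s = 18*s, G_t = 0
D = EG - F^2 = 169/72 + (9/4)*s^2 + 10*s^3 + s^4 + 36*s^6
expanded: Gamma^s_ss = (G E_s - 2F F_s + F E_t)/(2D), Gamma^s_st = (G E_t - F G_s)/(2D), Gamma^s_tt = (2G F_t - G G_s - F G_t)/(2D), Gamma^t_ss = (2E F_s - E E_t - F E_s)/(2D), Gamma^t_st = (E G_s - F E_t)/(2D), Gamma^t_tt = (E G_t - 2F F_t + F G_s)/(2D); substitute and cancel common factors
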